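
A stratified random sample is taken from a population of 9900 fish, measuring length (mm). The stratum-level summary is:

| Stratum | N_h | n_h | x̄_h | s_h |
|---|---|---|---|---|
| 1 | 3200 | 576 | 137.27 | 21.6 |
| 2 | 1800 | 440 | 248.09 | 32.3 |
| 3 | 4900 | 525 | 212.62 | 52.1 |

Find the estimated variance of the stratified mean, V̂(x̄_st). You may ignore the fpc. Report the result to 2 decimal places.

V̂(x̄_st) = Σ W_h² s_h²/n_h, with W_h = N_h/N and N = 9900:
  stratum 1: (3200/9900)²·21.6²/576 = 0.0846281
  stratum 2: (1800/9900)²·32.3²/440 = 0.0783839
  stratum 3: (4900/9900)²·52.1²/525 = 1.2666
V̂(x̄_st) = 1.42961

V̂(x̄_st) ≈ 1.43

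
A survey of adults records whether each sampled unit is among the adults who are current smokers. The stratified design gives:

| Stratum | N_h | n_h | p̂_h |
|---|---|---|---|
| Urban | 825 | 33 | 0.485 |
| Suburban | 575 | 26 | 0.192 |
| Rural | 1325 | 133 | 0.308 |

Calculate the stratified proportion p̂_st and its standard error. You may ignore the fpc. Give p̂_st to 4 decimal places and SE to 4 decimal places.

N = 2725; stratum weights W_h = N_h/N.
p̂_st = Σ W_h p̂_h = (825·0.485 + 575·0.192 + 1325·0.308)/2725 = 0.33711
V̂(p̂_st) = Σ W_h² p̂_h(1−p̂_h)/(n_h−1):
  stratum Urban: (825/2725)²·0.485·0.515/32 = 0.000715441
  stratum Suburban: (575/2725)²·0.192·0.808/25 = 0.000276296
  stratum Rural: (1325/2725)²·0.308·0.692/132 = 0.000381752
V̂(p̂_st) = 0.00137349; SE = √V̂ = 0.0370606

p̂_st ≈ 0.3371, SE ≈ 0.0371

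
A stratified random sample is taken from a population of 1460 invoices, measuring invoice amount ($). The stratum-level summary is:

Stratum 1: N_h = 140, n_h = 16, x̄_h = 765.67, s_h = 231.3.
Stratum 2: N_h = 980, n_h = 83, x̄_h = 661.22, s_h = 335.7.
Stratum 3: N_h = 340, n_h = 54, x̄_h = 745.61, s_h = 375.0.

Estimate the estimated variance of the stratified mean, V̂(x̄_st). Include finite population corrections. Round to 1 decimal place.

V̂(x̄_st) = Σ W_h² (1 − n_h/N_h) s_h²/n_h, with W_h = N_h/N and N = 1460:
  stratum 1: (140/1460)²·(1 − 16/140)·231.3²/16 = 27.2317
  stratum 2: (980/1460)²·(1 − 83/980)·335.7²/83 = 559.935
  stratum 3: (340/1460)²·(1 − 54/340)·375.0²/54 = 118.798
V̂(x̄_st) = 705.964

V̂(x̄_st) ≈ 706.0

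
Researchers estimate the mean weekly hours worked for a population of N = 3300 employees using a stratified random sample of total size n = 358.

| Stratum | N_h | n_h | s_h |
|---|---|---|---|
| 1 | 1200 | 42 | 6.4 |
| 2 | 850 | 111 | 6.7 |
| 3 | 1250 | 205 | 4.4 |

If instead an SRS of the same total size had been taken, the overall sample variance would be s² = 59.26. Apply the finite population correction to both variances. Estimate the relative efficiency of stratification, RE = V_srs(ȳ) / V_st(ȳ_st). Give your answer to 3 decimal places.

RE ≈ 0.928

V̂(ȳ_st) = Σ W_h² (1 − n_h/N_h) s_h²/n_h, with W_h = N_h/N and N = 3300:
  stratum 1: (1200/3300)²·(1 − 42/1200)·6.4²/42 = 0.124444
  stratum 2: (850/3300)²·(1 − 111/850)·6.7²/111 = 0.0233272
  stratum 3: (1250/3300)²·(1 − 205/1250)·4.4²/205 = 0.0113279
V_st = 0.159099
V_srs = (1 − 358/3300)·59.26/358 = 0.147573
Relative efficiency = V_srs / V_st = 0.147573/0.159099 = 0.9276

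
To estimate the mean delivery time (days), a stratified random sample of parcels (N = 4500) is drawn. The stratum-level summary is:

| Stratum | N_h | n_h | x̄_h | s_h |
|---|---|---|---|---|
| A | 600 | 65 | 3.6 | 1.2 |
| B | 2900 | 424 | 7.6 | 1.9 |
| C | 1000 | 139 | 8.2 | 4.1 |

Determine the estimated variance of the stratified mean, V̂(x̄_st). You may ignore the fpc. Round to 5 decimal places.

V̂(x̄_st) = Σ W_h² s_h²/n_h, with W_h = N_h/N and N = 4500:
  stratum A: (600/4500)²·1.2²/65 = 0.000393846
  stratum B: (2900/4500)²·1.9²/424 = 0.003536
  stratum C: (1000/4500)²·4.1²/139 = 0.00597211
V̂(x̄_st) = 0.00990196

V̂(x̄_st) ≈ 0.00990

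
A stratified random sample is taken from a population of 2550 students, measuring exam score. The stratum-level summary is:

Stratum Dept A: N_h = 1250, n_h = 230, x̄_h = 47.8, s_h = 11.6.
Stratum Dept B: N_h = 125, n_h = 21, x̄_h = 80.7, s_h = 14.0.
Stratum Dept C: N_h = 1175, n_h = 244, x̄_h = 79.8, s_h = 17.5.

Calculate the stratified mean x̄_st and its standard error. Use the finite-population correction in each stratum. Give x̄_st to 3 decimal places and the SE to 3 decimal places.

x̄_st ≈ 64.158, SE ≈ 0.587

x̄_st = Σ W_h x̄_h = (1250·47.8 + 125·80.7 + 1175·79.8)/2550 = 64.15784
V̂(x̄_st) = Σ W_h² (1 − n_h/N_h) s_h²/n_h, with W_h = N_h/N and N = 2550:
  stratum Dept A: (1250/2550)²·(1 − 230/1250)·11.6²/230 = 0.114714
  stratum Dept B: (125/2550)²·(1 − 21/125)·14.0²/21 = 0.0186595
  stratum Dept C: (1175/2550)²·(1 − 244/1175)·17.5²/244 = 0.211151
V̂(x̄_st) = 0.344525
SE(x̄_st) = √0.344525 = 0.586963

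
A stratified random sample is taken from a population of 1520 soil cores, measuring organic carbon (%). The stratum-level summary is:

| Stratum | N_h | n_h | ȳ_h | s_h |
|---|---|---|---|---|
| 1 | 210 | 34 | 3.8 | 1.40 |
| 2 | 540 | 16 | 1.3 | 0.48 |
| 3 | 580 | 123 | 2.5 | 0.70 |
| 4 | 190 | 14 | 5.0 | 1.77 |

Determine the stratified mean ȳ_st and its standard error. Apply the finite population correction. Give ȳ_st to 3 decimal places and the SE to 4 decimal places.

ȳ_st = Σ W_h ȳ_h = (210·3.8 + 540·1.3 + 580·2.5 + 190·5.0)/1520 = 2.56579
V̂(ȳ_st) = Σ W_h² (1 − n_h/N_h) s_h²/n_h, with W_h = N_h/N and N = 1520:
  stratum 1: (210/1520)²·(1 − 34/210)·1.40²/34 = 0.000922193
  stratum 2: (540/1520)²·(1 − 16/540)·0.48²/16 = 0.0017636
  stratum 3: (580/1520)²·(1 − 123/580)·0.70²/123 = 0.000457033
  stratum 4: (190/1520)²·(1 − 14/190)·1.77²/14 = 0.0032389
V̂(ȳ_st) = 0.00638173
SE(ȳ_st) = √0.00638173 = 0.0798857

ȳ_st ≈ 2.566, SE ≈ 0.0799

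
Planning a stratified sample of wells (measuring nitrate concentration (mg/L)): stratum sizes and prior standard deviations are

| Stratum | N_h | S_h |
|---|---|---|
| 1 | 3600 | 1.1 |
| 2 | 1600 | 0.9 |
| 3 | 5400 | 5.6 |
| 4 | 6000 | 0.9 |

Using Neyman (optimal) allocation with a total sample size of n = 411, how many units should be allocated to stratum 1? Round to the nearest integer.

Neyman allocation: n_h = n · N_h S_h / Σ N_i S_i, with n = 411.
  stratum 1: N_h·S_h = 3600·1.1 = 3960.00
  stratum 2: N_h·S_h = 1600·0.9 = 1440.00
  stratum 3: N_h·S_h = 5400·5.6 = 30240.00
  stratum 4: N_h·S_h = 6000·0.9 = 5400.00
Σ N_h S_h = 41040.00
n for stratum 1 = 411·3960.00/41040.00 = 39.658 → 40

40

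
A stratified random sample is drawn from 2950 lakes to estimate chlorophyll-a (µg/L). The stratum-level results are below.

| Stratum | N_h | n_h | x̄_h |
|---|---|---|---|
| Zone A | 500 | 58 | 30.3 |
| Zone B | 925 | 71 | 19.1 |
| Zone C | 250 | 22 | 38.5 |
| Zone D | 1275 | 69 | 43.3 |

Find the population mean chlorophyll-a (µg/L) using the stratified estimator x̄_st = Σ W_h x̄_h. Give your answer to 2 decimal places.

x̄_st ≈ 33.10

N = Σ N_h = 2950. Stratum weights W_h = N_h/N.
x̄_st = (500·30.3 + 925·19.1 + 250·38.5 + 1275·43.3) / 2950 = 33.1017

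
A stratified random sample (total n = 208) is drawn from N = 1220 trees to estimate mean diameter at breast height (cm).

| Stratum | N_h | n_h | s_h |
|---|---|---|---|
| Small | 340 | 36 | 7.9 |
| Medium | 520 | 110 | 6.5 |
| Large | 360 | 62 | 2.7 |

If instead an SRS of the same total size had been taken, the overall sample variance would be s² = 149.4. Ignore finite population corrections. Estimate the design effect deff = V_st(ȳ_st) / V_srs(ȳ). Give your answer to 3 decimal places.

deff ≈ 0.299

V̂(ȳ_st) = Σ W_h² s_h²/n_h, with W_h = N_h/N and N = 1220:
  stratum Small: (340/1220)²·7.9²/36 = 0.134645
  stratum Medium: (520/1220)²·6.5²/110 = 0.0697784
  stratum Large: (360/1220)²·2.7²/62 = 0.0102381
V_st = 0.214661
V_srs = s²/n = 149.4/208 = 0.718269
deff = V_st / V_srs = 0.214661/0.718269 = 0.2989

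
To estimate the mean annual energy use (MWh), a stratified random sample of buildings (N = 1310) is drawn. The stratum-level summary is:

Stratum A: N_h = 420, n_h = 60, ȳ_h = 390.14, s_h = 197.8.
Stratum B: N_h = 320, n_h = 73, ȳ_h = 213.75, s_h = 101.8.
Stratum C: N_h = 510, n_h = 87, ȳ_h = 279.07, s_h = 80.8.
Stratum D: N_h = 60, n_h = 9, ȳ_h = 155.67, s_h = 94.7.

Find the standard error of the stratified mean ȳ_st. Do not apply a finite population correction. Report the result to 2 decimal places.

V̂(ȳ_st) = Σ W_h² s_h²/n_h, with W_h = N_h/N and N = 1310:
  stratum A: (420/1310)²·197.8²/60 = 67.0282
  stratum B: (320/1310)²·101.8²/73 = 8.47091
  stratum C: (510/1310)²·80.8²/87 = 11.3737
  stratum D: (60/1310)²·94.7²/9 = 2.09034
V̂(ȳ_st) = 88.9631
SE(ȳ_st) = √88.9631 = 9.43203

SE(ȳ_st) ≈ 9.43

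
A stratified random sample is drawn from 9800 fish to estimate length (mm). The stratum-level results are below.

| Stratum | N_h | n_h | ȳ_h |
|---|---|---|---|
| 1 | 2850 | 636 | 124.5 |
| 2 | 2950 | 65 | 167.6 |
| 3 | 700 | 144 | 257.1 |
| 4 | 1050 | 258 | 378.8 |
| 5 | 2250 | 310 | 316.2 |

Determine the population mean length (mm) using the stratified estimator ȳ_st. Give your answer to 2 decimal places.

ȳ_st ≈ 218.20

N = Σ N_h = 9800. Stratum weights W_h = N_h/N.
ȳ_st = (2850·124.5 + 2950·167.6 + 700·257.1 + 1050·378.8 + 2250·316.2) / 9800 = 218.2046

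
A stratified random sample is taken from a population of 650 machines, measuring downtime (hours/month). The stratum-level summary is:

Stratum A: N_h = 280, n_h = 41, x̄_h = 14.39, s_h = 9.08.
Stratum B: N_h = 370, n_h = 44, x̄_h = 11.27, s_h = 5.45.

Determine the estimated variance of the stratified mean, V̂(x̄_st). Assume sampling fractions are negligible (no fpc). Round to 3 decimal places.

V̂(x̄_st) = Σ W_h² s_h²/n_h, with W_h = N_h/N and N = 650:
  stratum A: (280/650)²·9.08²/41 = 0.373145
  stratum B: (370/650)²·5.45²/44 = 0.218734
V̂(x̄_st) = 0.591879

V̂(x̄_st) ≈ 0.592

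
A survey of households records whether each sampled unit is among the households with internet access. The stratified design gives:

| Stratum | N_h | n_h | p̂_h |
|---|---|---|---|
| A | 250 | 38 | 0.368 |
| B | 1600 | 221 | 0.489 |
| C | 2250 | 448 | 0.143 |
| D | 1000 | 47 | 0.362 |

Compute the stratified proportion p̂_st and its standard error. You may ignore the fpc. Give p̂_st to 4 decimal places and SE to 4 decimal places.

p̂_st ≈ 0.3055, SE ≈ 0.0193

N = 5100; stratum weights W_h = N_h/N.
p̂_st = Σ W_h p̂_h = (250·0.368 + 1600·0.489 + 2250·0.143 + 1000·0.362)/5100 = 0.30552
V̂(p̂_st) = Σ W_h² p̂_h(1−p̂_h)/(n_h−1):
  stratum A: (250/5100)²·0.368·0.632/37 = 1.51044e-05
  stratum B: (1600/5100)²·0.489·0.511/220 = 0.000111791
  stratum C: (2250/5100)²·0.143·0.857/447 = 5.33622e-05
  stratum D: (1000/5100)²·0.362·0.638/46 = 0.000193033
V̂(p̂_st) = 0.00037329; SE = √V̂ = 0.0193207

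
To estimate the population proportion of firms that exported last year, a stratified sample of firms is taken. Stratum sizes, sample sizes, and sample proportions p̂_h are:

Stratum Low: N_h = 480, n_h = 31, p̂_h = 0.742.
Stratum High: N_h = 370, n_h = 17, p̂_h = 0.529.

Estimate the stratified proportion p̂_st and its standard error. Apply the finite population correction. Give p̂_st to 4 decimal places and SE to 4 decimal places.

p̂_st ≈ 0.6493, SE ≈ 0.0687

N = 850; stratum weights W_h = N_h/N.
p̂_st = Σ W_h p̂_h = (480·0.742 + 370·0.529)/850 = 0.64928
V̂(p̂_st) = Σ W_h² (1 − n_h/N_h) p̂_h(1−p̂_h)/(n_h−1):
  stratum Low: (480/850)²·(1 − 31/480)·0.742·0.258/30 = 0.0019035
  stratum High: (370/850)²·(1 − 17/370)·0.529·0.471/16 = 0.00281511
V̂(p̂_st) = 0.00471861; SE = √V̂ = 0.0686921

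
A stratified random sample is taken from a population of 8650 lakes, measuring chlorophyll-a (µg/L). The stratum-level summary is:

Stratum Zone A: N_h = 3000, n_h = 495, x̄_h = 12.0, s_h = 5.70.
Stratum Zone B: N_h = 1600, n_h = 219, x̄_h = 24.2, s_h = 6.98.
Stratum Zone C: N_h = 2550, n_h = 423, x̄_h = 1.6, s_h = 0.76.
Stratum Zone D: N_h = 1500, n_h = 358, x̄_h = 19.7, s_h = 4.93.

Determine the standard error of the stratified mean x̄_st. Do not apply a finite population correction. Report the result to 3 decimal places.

V̂(x̄_st) = Σ W_h² s_h²/n_h, with W_h = N_h/N and N = 8650:
  stratum Zone A: (3000/8650)²·5.70²/495 = 0.00789505
  stratum Zone B: (1600/8650)²·6.98²/219 = 0.00761157
  stratum Zone C: (2550/8650)²·0.76²/423 = 0.000118668
  stratum Zone D: (1500/8650)²·4.93²/358 = 0.00204156
V̂(x̄_st) = 0.0176668
SE(x̄_st) = √0.0176668 = 0.132917

SE(x̄_st) ≈ 0.133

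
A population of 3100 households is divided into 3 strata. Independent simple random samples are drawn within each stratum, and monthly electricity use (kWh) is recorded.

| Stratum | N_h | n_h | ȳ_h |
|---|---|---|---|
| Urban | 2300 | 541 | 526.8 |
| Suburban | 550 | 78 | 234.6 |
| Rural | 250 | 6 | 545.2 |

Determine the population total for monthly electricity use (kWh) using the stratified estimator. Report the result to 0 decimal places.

τ̂_st ≈ 1476970

τ̂_st = Σ N_h ȳ_h = 2300·526.8 + 550·234.6 + 250·545.2 = 1476970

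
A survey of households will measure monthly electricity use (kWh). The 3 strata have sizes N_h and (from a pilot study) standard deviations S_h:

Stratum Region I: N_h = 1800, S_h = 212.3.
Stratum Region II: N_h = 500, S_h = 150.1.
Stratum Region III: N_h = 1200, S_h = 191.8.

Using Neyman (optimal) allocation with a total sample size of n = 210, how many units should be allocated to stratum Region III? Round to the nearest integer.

70

Neyman allocation: n_h = n · N_h S_h / Σ N_i S_i, with n = 210.
  stratum Region I: N_h·S_h = 1800·212.3 = 382140.00
  stratum Region II: N_h·S_h = 500·150.1 = 75050.00
  stratum Region III: N_h·S_h = 1200·191.8 = 230160.00
Σ N_h S_h = 687350.00
n for stratum Region III = 210·230160.00/687350.00 = 70.319 → 70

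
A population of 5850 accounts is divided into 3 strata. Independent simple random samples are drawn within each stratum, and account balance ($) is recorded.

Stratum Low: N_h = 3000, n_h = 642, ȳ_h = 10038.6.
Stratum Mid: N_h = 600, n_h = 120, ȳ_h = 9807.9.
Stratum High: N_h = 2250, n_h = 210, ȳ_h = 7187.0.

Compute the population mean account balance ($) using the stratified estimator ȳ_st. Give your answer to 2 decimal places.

ȳ_st ≈ 8918.17

N = Σ N_h = 5850. Stratum weights W_h = N_h/N.
ȳ_st = (3000·10038.6 + 600·9807.9 + 2250·7187.0) / 5850 = 8918.1692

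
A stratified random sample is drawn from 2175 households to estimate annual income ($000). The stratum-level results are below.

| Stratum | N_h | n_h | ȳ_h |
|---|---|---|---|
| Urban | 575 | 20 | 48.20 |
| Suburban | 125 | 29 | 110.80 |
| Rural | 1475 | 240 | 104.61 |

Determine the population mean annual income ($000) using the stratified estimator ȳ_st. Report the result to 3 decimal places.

N = Σ N_h = 2175. Stratum weights W_h = N_h/N.
ȳ_st = (575·48.20 + 125·110.80 + 1475·104.61) / 2175 = 90.05276

ȳ_st ≈ 90.053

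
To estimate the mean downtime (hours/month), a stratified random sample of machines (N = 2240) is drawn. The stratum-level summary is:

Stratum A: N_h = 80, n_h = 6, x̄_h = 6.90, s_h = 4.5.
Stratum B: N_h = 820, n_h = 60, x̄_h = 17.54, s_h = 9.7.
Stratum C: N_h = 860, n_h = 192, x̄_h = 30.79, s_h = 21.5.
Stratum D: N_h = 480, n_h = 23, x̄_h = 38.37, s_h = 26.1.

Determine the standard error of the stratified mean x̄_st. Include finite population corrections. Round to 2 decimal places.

V̂(x̄_st) = Σ W_h² (1 − n_h/N_h) s_h²/n_h, with W_h = N_h/N and N = 2240:
  stratum A: (80/2240)²·(1 − 6/80)·4.5²/6 = 0.00398198
  stratum B: (820/2240)²·(1 − 60/820)·9.7²/60 = 0.194771
  stratum C: (860/2240)²·(1 − 192/860)·21.5²/192 = 0.275648
  stratum D: (480/2240)²·(1 − 23/480)·26.1²/23 = 1.29484
V̂(x̄_st) = 1.76924
SE(x̄_st) = √1.76924 = 1.33013

SE(x̄_st) ≈ 1.33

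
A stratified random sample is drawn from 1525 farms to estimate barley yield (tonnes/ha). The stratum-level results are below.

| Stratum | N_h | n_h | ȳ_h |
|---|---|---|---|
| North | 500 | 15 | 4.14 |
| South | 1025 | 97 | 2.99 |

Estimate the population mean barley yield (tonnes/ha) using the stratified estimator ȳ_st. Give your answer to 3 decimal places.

N = Σ N_h = 1525. Stratum weights W_h = N_h/N.
ȳ_st = (500·4.14 + 1025·2.99) / 1525 = 3.36705

ȳ_st ≈ 3.367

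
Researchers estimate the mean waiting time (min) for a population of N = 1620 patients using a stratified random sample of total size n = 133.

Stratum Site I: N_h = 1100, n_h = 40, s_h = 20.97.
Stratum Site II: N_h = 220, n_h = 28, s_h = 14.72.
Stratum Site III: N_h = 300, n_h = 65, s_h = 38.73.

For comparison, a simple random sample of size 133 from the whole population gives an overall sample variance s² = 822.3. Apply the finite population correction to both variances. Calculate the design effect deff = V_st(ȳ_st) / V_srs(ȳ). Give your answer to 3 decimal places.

V̂(ȳ_st) = Σ W_h² (1 − n_h/N_h) s_h²/n_h, with W_h = N_h/N and N = 1620:
  stratum Site I: (1100/1620)²·(1 − 40/1100)·20.97²/40 = 4.88433
  stratum Site II: (220/1620)²·(1 − 28/220)·14.72²/28 = 0.124552
  stratum Site III: (300/1620)²·(1 − 65/300)·38.73²/65 = 0.619927
V_st = 5.62881
V_srs = (1 − 133/1620)·822.3/133 = 5.67511
deff = V_st / V_srs = 5.62881/5.67511 = 0.9918

deff ≈ 0.992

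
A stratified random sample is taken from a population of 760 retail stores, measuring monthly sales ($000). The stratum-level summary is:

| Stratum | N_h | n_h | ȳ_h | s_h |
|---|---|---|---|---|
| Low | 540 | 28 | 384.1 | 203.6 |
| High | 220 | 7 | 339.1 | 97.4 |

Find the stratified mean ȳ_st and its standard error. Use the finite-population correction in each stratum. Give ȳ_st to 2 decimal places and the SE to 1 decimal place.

ȳ_st = Σ W_h ȳ_h = (540·384.1 + 220·339.1)/760 = 371.07368
V̂(ȳ_st) = Σ W_h² (1 − n_h/N_h) s_h²/n_h, with W_h = N_h/N and N = 760:
  stratum Low: (540/760)²·(1 − 28/540)·203.6²/28 = 708.654
  stratum High: (220/760)²·(1 − 7/220)·97.4²/7 = 109.95
V̂(ȳ_st) = 818.604
SE(ȳ_st) = √818.604 = 28.6112

ȳ_st ≈ 371.07, SE ≈ 28.6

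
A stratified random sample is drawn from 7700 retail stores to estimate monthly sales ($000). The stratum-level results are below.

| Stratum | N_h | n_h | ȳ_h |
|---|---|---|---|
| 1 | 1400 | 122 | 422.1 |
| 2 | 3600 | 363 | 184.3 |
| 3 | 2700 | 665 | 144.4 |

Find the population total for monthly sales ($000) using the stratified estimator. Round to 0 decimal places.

τ̂_st = Σ N_h ȳ_h = 1400·422.1 + 3600·184.3 + 2700·144.4 = 1644300

τ̂_st ≈ 1644300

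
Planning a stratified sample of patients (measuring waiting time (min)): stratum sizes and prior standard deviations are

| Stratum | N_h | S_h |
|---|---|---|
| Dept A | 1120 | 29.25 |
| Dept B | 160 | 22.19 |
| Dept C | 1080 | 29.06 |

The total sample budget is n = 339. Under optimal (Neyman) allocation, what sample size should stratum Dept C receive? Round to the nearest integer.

Neyman allocation: n_h = n · N_h S_h / Σ N_i S_i, with n = 339.
  stratum Dept A: N_h·S_h = 1120·29.25 = 32760.00
  stratum Dept B: N_h·S_h = 160·22.19 = 3550.40
  stratum Dept C: N_h·S_h = 1080·29.06 = 31384.80
Σ N_h S_h = 67695.20
n for stratum Dept C = 339·31384.80/67695.20 = 157.167 → 157

157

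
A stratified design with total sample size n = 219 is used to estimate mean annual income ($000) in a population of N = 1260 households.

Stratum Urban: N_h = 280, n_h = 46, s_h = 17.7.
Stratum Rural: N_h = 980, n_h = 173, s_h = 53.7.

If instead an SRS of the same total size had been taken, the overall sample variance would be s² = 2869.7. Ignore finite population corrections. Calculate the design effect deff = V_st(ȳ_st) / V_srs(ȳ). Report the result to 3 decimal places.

deff ≈ 0.795

V̂(ȳ_st) = Σ W_h² s_h²/n_h, with W_h = N_h/N and N = 1260:
  stratum Urban: (280/1260)²·17.7²/46 = 0.336329
  stratum Rural: (980/1260)²·53.7²/173 = 10.0836
V_st = 10.4199
V_srs = s²/n = 2869.7/219 = 13.1037
deff = V_st / V_srs = 10.4199/13.1037 = 0.7952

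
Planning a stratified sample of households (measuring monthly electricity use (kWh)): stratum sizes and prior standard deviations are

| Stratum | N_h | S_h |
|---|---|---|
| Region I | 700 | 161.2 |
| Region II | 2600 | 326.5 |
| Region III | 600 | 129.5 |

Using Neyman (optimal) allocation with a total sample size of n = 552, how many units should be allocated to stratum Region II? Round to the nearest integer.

451

Neyman allocation: n_h = n · N_h S_h / Σ N_i S_i, with n = 552.
  stratum Region I: N_h·S_h = 700·161.2 = 112840.00
  stratum Region II: N_h·S_h = 2600·326.5 = 848900.00
  stratum Region III: N_h·S_h = 600·129.5 = 77700.00
Σ N_h S_h = 1039440.00
n for stratum Region II = 552·848900.00/1039440.00 = 450.813 → 451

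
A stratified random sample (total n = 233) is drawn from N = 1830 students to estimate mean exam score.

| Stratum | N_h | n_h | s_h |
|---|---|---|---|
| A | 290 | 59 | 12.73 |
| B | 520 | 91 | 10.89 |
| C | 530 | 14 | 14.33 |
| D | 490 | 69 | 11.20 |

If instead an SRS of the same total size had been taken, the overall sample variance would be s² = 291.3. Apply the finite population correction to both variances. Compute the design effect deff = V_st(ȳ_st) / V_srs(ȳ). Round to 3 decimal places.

deff ≈ 1.330

V̂(ȳ_st) = Σ W_h² (1 − n_h/N_h) s_h²/n_h, with W_h = N_h/N and N = 1830:
  stratum A: (290/1830)²·(1 − 59/290)·12.73²/59 = 0.054943
  stratum B: (520/1830)²·(1 − 91/520)·10.89²/91 = 0.0868106
  stratum C: (530/1830)²·(1 − 14/530)·14.33²/14 = 1.19781
  stratum D: (490/1830)²·(1 − 69/490)·11.20²/69 = 0.111986
V_st = 1.45155
V_srs = (1 − 233/1830)·291.3/233 = 1.09103
deff = V_st / V_srs = 1.45155/1.09103 = 1.3304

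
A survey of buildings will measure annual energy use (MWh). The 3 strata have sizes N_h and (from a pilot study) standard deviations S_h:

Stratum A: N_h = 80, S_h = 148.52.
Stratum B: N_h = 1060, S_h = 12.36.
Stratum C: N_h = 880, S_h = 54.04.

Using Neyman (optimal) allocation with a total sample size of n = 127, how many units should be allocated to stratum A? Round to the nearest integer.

21

Neyman allocation: n_h = n · N_h S_h / Σ N_i S_i, with n = 127.
  stratum A: N_h·S_h = 80·148.52 = 11881.60
  stratum B: N_h·S_h = 1060·12.36 = 13101.60
  stratum C: N_h·S_h = 880·54.04 = 47555.20
Σ N_h S_h = 72538.40
n for stratum A = 127·11881.60/72538.40 = 20.802 → 21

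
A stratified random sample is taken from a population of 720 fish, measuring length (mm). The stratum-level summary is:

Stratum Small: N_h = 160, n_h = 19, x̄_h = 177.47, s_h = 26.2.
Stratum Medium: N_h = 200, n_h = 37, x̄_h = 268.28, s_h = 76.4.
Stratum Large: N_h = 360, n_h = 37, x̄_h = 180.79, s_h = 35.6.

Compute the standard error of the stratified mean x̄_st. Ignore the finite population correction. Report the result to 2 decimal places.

SE(x̄_st) ≈ 4.75

V̂(x̄_st) = Σ W_h² s_h²/n_h, with W_h = N_h/N and N = 720:
  stratum Small: (160/720)²·26.2²/19 = 1.78412
  stratum Medium: (200/720)²·76.4²/37 = 12.1725
  stratum Large: (360/720)²·35.6²/37 = 8.56324
V̂(x̄_st) = 22.5199
SE(x̄_st) = √22.5199 = 4.74551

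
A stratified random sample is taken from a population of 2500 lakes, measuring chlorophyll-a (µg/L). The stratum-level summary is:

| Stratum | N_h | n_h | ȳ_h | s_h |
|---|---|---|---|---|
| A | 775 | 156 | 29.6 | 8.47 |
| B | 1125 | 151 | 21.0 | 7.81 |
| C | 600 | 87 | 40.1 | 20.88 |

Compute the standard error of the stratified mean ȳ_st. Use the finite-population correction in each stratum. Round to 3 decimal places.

V̂(ȳ_st) = Σ W_h² (1 − n_h/N_h) s_h²/n_h, with W_h = N_h/N and N = 2500:
  stratum A: (775/2500)²·(1 − 156/775)·8.47²/156 = 0.0352984
  stratum B: (1125/2500)²·(1 − 151/1125)·7.81²/151 = 0.0708201
  stratum C: (600/2500)²·(1 − 87/600)·20.88²/87 = 0.246792
V̂(ȳ_st) = 0.35291
SE(ȳ_st) = √0.35291 = 0.594062

SE(ȳ_st) ≈ 0.594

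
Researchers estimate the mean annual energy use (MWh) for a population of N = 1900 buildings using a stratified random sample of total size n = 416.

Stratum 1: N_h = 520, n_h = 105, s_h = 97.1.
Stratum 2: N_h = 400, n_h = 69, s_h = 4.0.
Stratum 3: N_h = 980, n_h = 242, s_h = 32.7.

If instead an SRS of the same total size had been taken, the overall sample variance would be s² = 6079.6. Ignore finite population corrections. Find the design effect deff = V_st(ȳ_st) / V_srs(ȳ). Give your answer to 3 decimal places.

V̂(ȳ_st) = Σ W_h² s_h²/n_h, with W_h = N_h/N and N = 1900:
  stratum 1: (520/1900)²·97.1²/105 = 6.72587
  stratum 2: (400/1900)²·4.0²/69 = 0.0102774
  stratum 3: (980/1900)²·32.7²/242 = 1.17551
V_st = 7.91166
V_srs = s²/n = 6079.6/416 = 14.6144
deff = V_st / V_srs = 7.91166/14.6144 = 0.5414

deff ≈ 0.541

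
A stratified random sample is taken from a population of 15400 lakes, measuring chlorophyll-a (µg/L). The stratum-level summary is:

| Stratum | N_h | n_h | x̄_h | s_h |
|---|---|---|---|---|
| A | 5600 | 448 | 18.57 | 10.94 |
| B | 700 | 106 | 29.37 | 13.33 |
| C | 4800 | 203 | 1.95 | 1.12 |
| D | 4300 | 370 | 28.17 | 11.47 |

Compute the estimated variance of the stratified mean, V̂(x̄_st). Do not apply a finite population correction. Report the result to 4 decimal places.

V̂(x̄_st) ≈ 0.0671

V̂(x̄_st) = Σ W_h² s_h²/n_h, with W_h = N_h/N and N = 15400:
  stratum A: (5600/15400)²·10.94²/448 = 0.0353257
  stratum B: (700/15400)²·13.33²/106 = 0.00346345
  stratum C: (4800/15400)²·1.12²/203 = 0.000600318
  stratum D: (4300/15400)²·11.47²/370 = 0.0277217
V̂(x̄_st) = 0.0671113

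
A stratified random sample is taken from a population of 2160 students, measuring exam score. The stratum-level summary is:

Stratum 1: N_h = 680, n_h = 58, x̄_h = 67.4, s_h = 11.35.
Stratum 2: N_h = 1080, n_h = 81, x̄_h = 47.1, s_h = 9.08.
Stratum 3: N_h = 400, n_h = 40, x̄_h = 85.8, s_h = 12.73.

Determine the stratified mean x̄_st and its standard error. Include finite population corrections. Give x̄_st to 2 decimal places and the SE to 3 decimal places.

x̄_st ≈ 60.66, SE ≈ 0.750

x̄_st = Σ W_h x̄_h = (680·67.4 + 1080·47.1 + 400·85.8)/2160 = 60.65741
V̂(x̄_st) = Σ W_h² (1 − n_h/N_h) s_h²/n_h, with W_h = N_h/N and N = 2160:
  stratum 1: (680/2160)²·(1 − 58/680)·11.35²/58 = 0.201352
  stratum 2: (1080/2160)²·(1 − 81/1080)·9.08²/81 = 0.235379
  stratum 3: (400/2160)²·(1 − 40/400)·12.73²/40 = 0.125041
V̂(x̄_st) = 0.561772
SE(x̄_st) = √0.561772 = 0.749515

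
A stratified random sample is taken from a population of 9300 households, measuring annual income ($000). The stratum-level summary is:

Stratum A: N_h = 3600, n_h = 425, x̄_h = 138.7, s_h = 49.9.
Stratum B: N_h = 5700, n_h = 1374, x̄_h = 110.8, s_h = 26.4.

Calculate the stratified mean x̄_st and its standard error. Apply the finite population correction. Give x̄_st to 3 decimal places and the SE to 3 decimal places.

x̄_st = Σ W_h x̄_h = (3600·138.7 + 5700·110.8)/9300 = 121.60000
V̂(x̄_st) = Σ W_h² (1 − n_h/N_h) s_h²/n_h, with W_h = N_h/N and N = 9300:
  stratum A: (3600/9300)²·(1 − 425/3600)·49.9²/425 = 0.77427
  stratum B: (5700/9300)²·(1 − 1374/5700)·26.4²/1374 = 0.144616
V̂(x̄_st) = 0.918886
SE(x̄_st) = √0.918886 = 0.958586

x̄_st ≈ 121.600, SE ≈ 0.959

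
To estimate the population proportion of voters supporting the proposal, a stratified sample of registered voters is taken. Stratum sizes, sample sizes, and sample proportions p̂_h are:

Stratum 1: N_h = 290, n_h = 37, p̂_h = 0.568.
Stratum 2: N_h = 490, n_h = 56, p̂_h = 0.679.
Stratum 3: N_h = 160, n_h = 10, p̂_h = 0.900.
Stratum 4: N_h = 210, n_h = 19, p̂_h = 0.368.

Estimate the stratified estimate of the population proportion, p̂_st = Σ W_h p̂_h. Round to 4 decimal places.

p̂_st ≈ 0.6250

N = 1150; stratum weights W_h = N_h/N.
p̂_st = Σ W_h p̂_h = (290·0.568 + 490·0.679 + 160·0.900 + 210·0.368)/1150 = 0.62497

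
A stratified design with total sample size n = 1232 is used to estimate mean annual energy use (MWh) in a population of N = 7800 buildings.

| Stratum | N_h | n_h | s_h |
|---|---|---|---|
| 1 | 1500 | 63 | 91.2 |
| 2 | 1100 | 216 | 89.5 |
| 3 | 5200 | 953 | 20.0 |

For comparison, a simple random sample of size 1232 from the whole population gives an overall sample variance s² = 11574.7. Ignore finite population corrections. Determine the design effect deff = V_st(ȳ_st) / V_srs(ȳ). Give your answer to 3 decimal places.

deff ≈ 0.618

V̂(ȳ_st) = Σ W_h² s_h²/n_h, with W_h = N_h/N and N = 7800:
  stratum 1: (1500/7800)²·91.2²/63 = 4.8825
  stratum 2: (1100/7800)²·89.5²/216 = 0.737545
  stratum 3: (5200/7800)²·20.0²/953 = 0.186545
V_st = 5.80659
V_srs = s²/n = 11574.7/1232 = 9.39505
deff = V_st / V_srs = 5.80659/9.39505 = 0.6180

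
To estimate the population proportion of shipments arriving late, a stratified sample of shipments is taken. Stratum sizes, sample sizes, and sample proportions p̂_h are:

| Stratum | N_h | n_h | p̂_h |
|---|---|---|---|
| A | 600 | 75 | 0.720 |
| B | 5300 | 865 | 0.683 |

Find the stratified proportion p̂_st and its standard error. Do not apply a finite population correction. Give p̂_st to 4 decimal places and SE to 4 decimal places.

p̂_st ≈ 0.6868, SE ≈ 0.0152

N = 5900; stratum weights W_h = N_h/N.
p̂_st = Σ W_h p̂_h = (600·0.720 + 5300·0.683)/5900 = 0.68676
V̂(p̂_st) = Σ W_h² p̂_h(1−p̂_h)/(n_h−1):
  stratum A: (600/5900)²·0.720·0.280/74 = 2.81746e-05
  stratum B: (5300/5900)²·0.683·0.317/864 = 0.000202215
V̂(p̂_st) = 0.00023039; SE = √V̂ = 0.0151786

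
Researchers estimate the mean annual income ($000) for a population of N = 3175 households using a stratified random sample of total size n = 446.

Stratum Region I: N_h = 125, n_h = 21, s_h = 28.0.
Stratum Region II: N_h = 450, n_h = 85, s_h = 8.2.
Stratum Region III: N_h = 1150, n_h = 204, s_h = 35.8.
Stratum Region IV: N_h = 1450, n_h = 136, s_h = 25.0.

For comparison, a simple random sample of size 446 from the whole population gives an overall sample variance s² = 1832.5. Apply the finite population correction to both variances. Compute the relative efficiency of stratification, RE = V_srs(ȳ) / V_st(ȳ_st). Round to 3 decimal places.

V̂(ȳ_st) = Σ W_h² (1 − n_h/N_h) s_h²/n_h, with W_h = N_h/N and N = 3175:
  stratum Region I: (125/3175)²·(1 − 21/125)·28.0²/21 = 0.0481452
  stratum Region II: (450/3175)²·(1 − 85/450)·8.2²/85 = 0.0128892
  stratum Region III: (1150/3175)²·(1 − 204/1150)·35.8²/204 = 0.678012
  stratum Region IV: (1450/3175)²·(1 − 136/1450)·25.0²/136 = 0.868594
V_st = 1.60764
V_srs = (1 − 446/3175)·1832.5/446 = 3.53158
Relative efficiency = V_srs / V_st = 3.53158/1.60764 = 2.1967

RE ≈ 2.197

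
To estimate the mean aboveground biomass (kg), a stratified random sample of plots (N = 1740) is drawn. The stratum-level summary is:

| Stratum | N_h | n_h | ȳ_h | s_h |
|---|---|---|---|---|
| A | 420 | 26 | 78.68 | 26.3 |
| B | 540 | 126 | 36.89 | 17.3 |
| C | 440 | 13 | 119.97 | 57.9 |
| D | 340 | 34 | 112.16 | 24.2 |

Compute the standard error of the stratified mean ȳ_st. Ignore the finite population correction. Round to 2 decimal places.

V̂(ȳ_st) = Σ W_h² s_h²/n_h, with W_h = N_h/N and N = 1740:
  stratum A: (420/1740)²·26.3²/26 = 1.55002
  stratum B: (540/1740)²·17.3²/126 = 0.228776
  stratum C: (440/1740)²·57.9²/13 = 16.49
  stratum D: (340/1740)²·24.2²/34 = 0.657675
V̂(ȳ_st) = 18.9265
SE(ȳ_st) = √18.9265 = 4.35046

SE(ȳ_st) ≈ 4.35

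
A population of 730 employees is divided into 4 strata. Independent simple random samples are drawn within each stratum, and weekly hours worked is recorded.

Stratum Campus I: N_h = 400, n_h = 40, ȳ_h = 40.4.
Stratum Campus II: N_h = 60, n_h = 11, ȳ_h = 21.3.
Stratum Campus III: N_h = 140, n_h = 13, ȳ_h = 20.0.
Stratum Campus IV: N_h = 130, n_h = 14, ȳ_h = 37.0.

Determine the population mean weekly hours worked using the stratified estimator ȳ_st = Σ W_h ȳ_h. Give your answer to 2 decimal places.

N = Σ N_h = 730. Stratum weights W_h = N_h/N.
ȳ_st = (400·40.4 + 60·21.3 + 140·20.0 + 130·37.0) / 730 = 34.3123

ȳ_st ≈ 34.31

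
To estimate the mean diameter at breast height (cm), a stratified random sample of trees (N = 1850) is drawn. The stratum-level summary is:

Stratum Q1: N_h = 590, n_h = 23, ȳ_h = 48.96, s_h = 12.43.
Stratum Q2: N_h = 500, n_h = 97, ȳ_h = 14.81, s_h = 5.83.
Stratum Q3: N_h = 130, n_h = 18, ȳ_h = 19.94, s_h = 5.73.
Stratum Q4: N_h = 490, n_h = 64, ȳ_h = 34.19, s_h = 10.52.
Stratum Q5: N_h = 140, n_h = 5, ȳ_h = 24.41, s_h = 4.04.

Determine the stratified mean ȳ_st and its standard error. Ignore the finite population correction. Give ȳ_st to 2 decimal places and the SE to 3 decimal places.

ȳ_st = Σ W_h ȳ_h = (590·48.96 + 500·14.81 + 130·19.94 + 490·34.19 + 140·24.41)/1850 = 31.92114
V̂(ȳ_st) = Σ W_h² s_h²/n_h, with W_h = N_h/N and N = 1850:
  stratum Q1: (590/1850)²·12.43²/23 = 0.683243
  stratum Q2: (500/1850)²·5.83²/97 = 0.0255954
  stratum Q3: (130/1850)²·5.73²/18 = 0.009007
  stratum Q4: (490/1850)²·10.52²/64 = 0.121311
  stratum Q5: (140/1850)²·4.04²/5 = 0.0186941
V̂(ȳ_st) = 0.85785
SE(ȳ_st) = √0.85785 = 0.926202

ȳ_st ≈ 31.92, SE ≈ 0.926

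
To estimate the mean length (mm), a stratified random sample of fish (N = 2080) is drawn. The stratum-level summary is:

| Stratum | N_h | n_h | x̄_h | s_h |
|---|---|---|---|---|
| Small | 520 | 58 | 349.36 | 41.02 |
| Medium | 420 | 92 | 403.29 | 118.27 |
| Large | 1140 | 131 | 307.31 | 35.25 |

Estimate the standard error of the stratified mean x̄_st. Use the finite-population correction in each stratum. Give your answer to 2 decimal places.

SE(x̄_st) ≈ 3.00

V̂(x̄_st) = Σ W_h² (1 − n_h/N_h) s_h²/n_h, with W_h = N_h/N and N = 2080:
  stratum Small: (520/2080)²·(1 − 58/520)·41.02²/58 = 1.61095
  stratum Medium: (420/2080)²·(1 − 92/420)·118.27²/92 = 4.84125
  stratum Large: (1140/2080)²·(1 − 131/1140)·35.25²/131 = 2.52183
V̂(x̄_st) = 8.97404
SE(x̄_st) = √8.97404 = 2.99567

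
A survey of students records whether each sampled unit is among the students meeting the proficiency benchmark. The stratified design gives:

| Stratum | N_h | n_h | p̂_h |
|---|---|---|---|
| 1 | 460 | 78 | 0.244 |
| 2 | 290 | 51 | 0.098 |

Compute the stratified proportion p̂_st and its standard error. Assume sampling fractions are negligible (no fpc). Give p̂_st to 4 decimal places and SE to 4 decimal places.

N = 750; stratum weights W_h = N_h/N.
p̂_st = Σ W_h p̂_h = (460·0.244 + 290·0.098)/750 = 0.18755
V̂(p̂_st) = Σ W_h² p̂_h(1−p̂_h)/(n_h−1):
  stratum 1: (460/750)²·0.244·0.756/77 = 0.000901185
  stratum 2: (290/750)²·0.098·0.902/50 = 0.000264324
V̂(p̂_st) = 0.00116551; SE = √V̂ = 0.0341395

p̂_st ≈ 0.1875, SE ≈ 0.0341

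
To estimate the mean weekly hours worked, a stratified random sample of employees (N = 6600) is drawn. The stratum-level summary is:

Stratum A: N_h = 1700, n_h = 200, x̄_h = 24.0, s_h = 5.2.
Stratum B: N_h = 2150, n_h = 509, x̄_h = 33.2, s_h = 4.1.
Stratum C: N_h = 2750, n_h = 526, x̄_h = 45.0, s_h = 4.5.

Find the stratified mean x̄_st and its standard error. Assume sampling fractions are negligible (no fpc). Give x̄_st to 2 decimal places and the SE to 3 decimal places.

x̄_st ≈ 35.75, SE ≈ 0.138

x̄_st = Σ W_h x̄_h = (1700·24.0 + 2150·33.2 + 2750·45.0)/6600 = 35.74697
V̂(x̄_st) = Σ W_h² s_h²/n_h, with W_h = N_h/N and N = 6600:
  stratum A: (1700/6600)²·5.2²/200 = 0.00896988
  stratum B: (2150/6600)²·4.1²/509 = 0.0035046
  stratum C: (2750/6600)²·4.5²/526 = 0.0066837
V̂(x̄_st) = 0.0191582
SE(x̄_st) = √0.0191582 = 0.138413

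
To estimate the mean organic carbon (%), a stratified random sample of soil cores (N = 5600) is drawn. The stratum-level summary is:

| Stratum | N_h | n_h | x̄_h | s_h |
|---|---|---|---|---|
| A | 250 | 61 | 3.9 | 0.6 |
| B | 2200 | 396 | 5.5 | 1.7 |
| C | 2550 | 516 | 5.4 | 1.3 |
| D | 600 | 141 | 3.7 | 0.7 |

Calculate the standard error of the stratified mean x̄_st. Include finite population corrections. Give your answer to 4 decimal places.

V̂(x̄_st) = Σ W_h² (1 − n_h/N_h) s_h²/n_h, with W_h = N_h/N and N = 5600:
  stratum A: (250/5600)²·(1 − 61/250)·0.6²/61 = 8.89198e-06
  stratum B: (2200/5600)²·(1 − 396/2200)·1.7²/396 = 0.000923604
  stratum C: (2550/5600)²·(1 − 516/2550)·1.3²/516 = 0.000541692
  stratum D: (600/5600)²·(1 − 141/600)·0.7²/141 = 3.05186e-05
V̂(x̄_st) = 0.00150471
SE(x̄_st) = √0.00150471 = 0.0387905

SE(x̄_st) ≈ 0.0388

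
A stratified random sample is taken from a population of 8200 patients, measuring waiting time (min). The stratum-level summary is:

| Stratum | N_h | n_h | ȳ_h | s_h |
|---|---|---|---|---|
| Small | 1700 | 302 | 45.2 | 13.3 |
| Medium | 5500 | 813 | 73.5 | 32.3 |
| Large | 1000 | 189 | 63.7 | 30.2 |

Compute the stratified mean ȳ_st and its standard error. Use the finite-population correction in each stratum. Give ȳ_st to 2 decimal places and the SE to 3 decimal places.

ȳ_st ≈ 66.44, SE ≈ 0.756

ȳ_st = Σ W_h ȳ_h = (1700·45.2 + 5500·73.5 + 1000·63.7)/8200 = 66.43780
V̂(ȳ_st) = Σ W_h² (1 − n_h/N_h) s_h²/n_h, with W_h = N_h/N and N = 8200:
  stratum Small: (1700/8200)²·(1 − 302/1700)·13.3²/302 = 0.0207026
  stratum Medium: (5500/8200)²·(1 − 813/5500)·32.3²/813 = 0.491977
  stratum Large: (1000/8200)²·(1 − 189/1000)·30.2²/189 = 0.058203
V̂(ȳ_st) = 0.570882
SE(ȳ_st) = √0.570882 = 0.755567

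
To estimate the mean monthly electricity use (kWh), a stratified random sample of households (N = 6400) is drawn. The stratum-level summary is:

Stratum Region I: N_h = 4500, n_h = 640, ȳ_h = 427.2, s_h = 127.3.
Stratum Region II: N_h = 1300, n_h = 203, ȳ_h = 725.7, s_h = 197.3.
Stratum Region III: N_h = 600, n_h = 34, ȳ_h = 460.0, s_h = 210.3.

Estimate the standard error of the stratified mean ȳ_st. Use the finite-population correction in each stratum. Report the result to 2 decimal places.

SE(ȳ_st) ≈ 5.31

V̂(ȳ_st) = Σ W_h² (1 − n_h/N_h) s_h²/n_h, with W_h = N_h/N and N = 6400:
  stratum Region I: (4500/6400)²·(1 − 640/4500)·127.3²/640 = 10.7378
  stratum Region II: (1300/6400)²·(1 − 203/1300)·197.3²/203 = 6.67649
  stratum Region III: (600/6400)²·(1 − 34/600)·210.3²/34 = 10.7847
V̂(ȳ_st) = 28.199
SE(ȳ_st) = √28.199 = 5.31027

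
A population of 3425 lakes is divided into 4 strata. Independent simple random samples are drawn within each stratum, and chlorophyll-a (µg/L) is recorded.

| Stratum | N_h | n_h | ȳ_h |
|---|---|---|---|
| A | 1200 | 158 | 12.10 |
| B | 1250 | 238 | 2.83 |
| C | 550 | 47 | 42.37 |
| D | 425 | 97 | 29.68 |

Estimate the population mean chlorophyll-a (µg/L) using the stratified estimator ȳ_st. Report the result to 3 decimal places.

N = Σ N_h = 3425. Stratum weights W_h = N_h/N.
ȳ_st = (1200·12.10 + 1250·2.83 + 550·42.37 + 425·29.68) / 3425 = 15.75912

ȳ_st ≈ 15.759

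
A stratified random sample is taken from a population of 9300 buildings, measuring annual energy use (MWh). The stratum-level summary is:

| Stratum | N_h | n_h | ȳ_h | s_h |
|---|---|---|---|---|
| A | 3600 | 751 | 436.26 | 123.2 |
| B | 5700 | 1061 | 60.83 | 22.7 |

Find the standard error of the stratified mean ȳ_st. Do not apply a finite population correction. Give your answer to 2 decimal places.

SE(ȳ_st) ≈ 1.79

V̂(ȳ_st) = Σ W_h² s_h²/n_h, with W_h = N_h/N and N = 9300:
  stratum A: (3600/9300)²·123.2²/751 = 3.02845
  stratum B: (5700/9300)²·22.7²/1061 = 0.18244
V̂(ȳ_st) = 3.21089
SE(ȳ_st) = √3.21089 = 1.7919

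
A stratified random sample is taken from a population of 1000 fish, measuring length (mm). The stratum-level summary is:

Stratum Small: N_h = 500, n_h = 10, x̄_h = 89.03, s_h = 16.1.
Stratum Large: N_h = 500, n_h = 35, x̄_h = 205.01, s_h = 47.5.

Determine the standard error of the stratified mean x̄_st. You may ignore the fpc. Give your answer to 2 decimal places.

V̂(x̄_st) = Σ W_h² s_h²/n_h, with W_h = N_h/N and N = 1000:
  stratum Small: (500/1000)²·16.1²/10 = 6.48025
  stratum Large: (500/1000)²·47.5²/35 = 16.1161
V̂(x̄_st) = 22.5963
SE(x̄_st) = √22.5963 = 4.75356

SE(x̄_st) ≈ 4.75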